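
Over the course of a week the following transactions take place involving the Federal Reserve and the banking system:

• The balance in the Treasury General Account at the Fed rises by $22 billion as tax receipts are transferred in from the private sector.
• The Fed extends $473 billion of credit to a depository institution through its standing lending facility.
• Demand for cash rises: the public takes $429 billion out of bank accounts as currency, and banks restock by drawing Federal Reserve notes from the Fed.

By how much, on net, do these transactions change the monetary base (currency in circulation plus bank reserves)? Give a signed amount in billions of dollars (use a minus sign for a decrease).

+$451 billion

Government account inflow $22 billion: reserves shift to a non-base liability → −$22B.
Discount-window loan $473 billion: Fed balance sheet expands → +$473B.
Currency withdrawal $429 billion: just a shift between currency and reserves — both are base money → 0.
Net: −22 + 473 + 0 = +$451 billion.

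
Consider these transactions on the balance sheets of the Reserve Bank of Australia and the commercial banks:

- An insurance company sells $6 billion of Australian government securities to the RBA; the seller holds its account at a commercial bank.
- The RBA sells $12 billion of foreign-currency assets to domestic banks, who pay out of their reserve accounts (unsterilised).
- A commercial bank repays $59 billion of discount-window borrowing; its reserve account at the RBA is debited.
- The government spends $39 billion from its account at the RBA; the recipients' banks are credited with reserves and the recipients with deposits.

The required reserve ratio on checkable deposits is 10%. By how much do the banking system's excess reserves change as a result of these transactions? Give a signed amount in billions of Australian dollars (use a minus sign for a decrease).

-$30.5 billion

Asset purchase (from non-banks) $6 billion: reserves +$6B, deposits +$6B.
FX sale $12 billion: reserves −$12B, deposits 0.
Discount-window repayment $59 billion: reserves −$59B, deposits 0.
Government spending $39 billion: reserves +$39B, deposits +$39B.
Totals: Δreserves = −$26B, Δdeposits = +$45B.
Δrequired reserves = 10% × +$45B = +$4.5B.
Δexcess reserves = Δreserves − Δrequired = −$26B − (+$4.5B) = -$30.5 billion.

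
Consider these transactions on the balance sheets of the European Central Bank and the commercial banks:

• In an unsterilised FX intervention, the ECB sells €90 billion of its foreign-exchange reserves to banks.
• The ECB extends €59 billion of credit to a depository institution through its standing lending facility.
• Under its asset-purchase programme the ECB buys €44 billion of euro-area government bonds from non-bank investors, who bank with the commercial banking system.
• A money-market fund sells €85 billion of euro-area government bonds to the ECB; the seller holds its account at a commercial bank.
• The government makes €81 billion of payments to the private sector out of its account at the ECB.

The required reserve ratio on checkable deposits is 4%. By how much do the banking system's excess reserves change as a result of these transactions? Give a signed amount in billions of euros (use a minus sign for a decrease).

+€170.6 billion

FX sale €90 billion: reserves −€90B, deposits 0.
Discount-window loan €59 billion: reserves +€59B, deposits 0.
Asset purchase (from non-banks) €44 billion: reserves +€44B, deposits +€44B.
Asset purchase (from non-banks) €85 billion: reserves +€85B, deposits +€85B.
Government spending €81 billion: reserves +€81B, deposits +€81B.
Totals: Δreserves = +€179B, Δdeposits = +€210B.
Δrequired reserves = 4% × +€210B = +€8.4B.
Δexcess reserves = Δreserves − Δrequired = +€179B − (+€8.4B) = +€170.6 billion.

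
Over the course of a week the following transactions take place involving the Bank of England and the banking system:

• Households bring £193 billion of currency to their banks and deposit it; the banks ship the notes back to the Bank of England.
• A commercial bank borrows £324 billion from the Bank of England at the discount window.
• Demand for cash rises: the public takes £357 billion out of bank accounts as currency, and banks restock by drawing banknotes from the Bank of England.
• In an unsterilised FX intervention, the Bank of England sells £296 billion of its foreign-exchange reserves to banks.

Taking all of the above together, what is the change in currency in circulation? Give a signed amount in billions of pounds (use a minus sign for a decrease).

Currency deposit £193 billion: notes return to the central bank → −£193B.
Discount-window loan £324 billion: no currency enters or leaves circulation → 0.
Currency withdrawal £357 billion: notes leave the central bank → +£357B.
FX sale £296 billion: no currency enters or leaves circulation → 0.
Net: −193 + 0 + 357 + 0 = +£164 billion.

+£164 billion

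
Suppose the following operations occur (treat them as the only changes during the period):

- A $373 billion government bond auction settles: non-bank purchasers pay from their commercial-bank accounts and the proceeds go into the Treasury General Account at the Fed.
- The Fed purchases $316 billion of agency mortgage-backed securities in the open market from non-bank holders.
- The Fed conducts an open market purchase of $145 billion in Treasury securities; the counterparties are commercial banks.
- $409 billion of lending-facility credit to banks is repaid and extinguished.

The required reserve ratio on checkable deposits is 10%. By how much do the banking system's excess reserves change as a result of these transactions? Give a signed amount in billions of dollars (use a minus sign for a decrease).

-$315.3 billion

Government account inflow $373 billion: reserves −$373B, deposits −$373B.
Asset purchase (from non-banks) $316 billion: reserves +$316B, deposits +$316B.
OMO purchase (from banks) $145 billion: reserves +$145B, deposits 0.
Discount-window repayment $409 billion: reserves −$409B, deposits 0.
Totals: Δreserves = −$321B, Δdeposits = −$57B.
Δrequired reserves = 10% × −$57B = −$5.7B.
Δexcess reserves = Δreserves − Δrequired = −$321B − (−$5.7B) = -$315.3 billion.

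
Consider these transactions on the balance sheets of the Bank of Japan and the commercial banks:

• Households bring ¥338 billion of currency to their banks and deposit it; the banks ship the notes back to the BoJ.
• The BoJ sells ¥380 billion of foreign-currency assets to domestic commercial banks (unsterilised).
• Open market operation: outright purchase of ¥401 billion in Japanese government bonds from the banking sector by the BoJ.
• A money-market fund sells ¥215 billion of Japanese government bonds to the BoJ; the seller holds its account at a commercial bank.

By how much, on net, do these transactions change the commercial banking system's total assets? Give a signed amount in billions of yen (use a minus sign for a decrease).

BoJ balance sheet:
  Assets:      Securities +¥616B, Foreign assets −¥380B
  Liabilities: Bank reserves +¥574B, Currency in circulation −¥338B
Commercial banking system:
  Assets:      Reserves at CB +¥574B, Securities −¥401B, Foreign assets +¥380B
  Liabilities: Checkable deposits +¥553B
Change in total bank assets = +¥553 billion.

+¥553 billion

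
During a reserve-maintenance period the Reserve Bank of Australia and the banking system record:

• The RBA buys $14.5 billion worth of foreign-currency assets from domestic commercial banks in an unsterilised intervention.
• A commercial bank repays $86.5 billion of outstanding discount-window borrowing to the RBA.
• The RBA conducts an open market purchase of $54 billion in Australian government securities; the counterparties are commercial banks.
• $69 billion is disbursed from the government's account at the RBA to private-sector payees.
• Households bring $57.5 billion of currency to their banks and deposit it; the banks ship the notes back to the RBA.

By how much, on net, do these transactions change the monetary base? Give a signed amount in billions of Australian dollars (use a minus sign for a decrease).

FX purchase $14.5 billion: RBA balance sheet expands → +$14.5B.
Discount-window repayment $86.5 billion: RBA balance sheet contracts → −$86.5B.
OMO purchase (from banks) $54 billion: RBA balance sheet expands → +$54B.
Government spending $69 billion: a non-base liability converts back to reserves → +$69B.
Currency deposit $57.5 billion: just a shift between currency and reserves — both are base money → 0.
Net: 14.5 − 86.5 + 54 + 69 + 0 = +$51 billion.

+$51 billion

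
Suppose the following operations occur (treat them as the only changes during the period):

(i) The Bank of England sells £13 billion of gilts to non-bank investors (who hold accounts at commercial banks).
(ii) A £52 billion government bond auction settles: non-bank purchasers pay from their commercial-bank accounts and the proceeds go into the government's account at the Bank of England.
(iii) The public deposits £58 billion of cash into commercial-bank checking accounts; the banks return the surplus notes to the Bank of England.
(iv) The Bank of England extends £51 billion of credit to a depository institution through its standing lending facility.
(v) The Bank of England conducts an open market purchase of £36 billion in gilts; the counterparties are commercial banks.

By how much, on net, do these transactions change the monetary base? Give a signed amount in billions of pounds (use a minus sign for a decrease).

Bank of England balance sheet:
  Assets:      Securities +£23B, Loans to banks +£51B
  Liabilities: Bank reserves +£80B, Currency in circulation −£58B, Government deposits +£52B
Monetary base = currency + reserves: −£58B + (+£80B) = +£22 billion.

+£22 billion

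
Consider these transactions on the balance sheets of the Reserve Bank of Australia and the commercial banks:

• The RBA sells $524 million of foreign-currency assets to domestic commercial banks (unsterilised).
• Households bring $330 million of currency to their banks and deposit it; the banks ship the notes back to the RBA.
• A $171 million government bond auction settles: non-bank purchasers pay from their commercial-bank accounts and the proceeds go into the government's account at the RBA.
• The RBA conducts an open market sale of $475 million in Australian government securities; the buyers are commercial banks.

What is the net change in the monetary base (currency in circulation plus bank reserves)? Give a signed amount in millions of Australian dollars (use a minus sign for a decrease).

FX sale $524 million: RBA balance sheet contracts → −$524M.
Currency deposit $330 million: just a shift between currency and reserves — both are base money → 0.
Government account inflow $171 million: reserves shift to a non-base liability → −$171M.
OMO sale (to banks) $475 million: RBA balance sheet contracts → −$475M.
Net: −524 + 0 − 171 − 475 = -$1170 million.

-$1170 million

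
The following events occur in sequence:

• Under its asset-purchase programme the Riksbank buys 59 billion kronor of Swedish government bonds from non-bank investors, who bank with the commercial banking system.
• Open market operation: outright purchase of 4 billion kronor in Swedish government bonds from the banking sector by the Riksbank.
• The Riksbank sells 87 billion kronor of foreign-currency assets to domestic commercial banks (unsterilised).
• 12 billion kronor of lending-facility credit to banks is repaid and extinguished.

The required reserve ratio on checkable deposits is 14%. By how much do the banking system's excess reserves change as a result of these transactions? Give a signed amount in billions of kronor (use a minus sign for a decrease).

Asset purchase (from non-banks) 59 billion kronor: reserves +59B, deposits +59B.
OMO purchase (from banks) 4 billion kronor: reserves +4B, deposits 0.
FX sale 87 billion kronor: reserves −87B, deposits 0.
Discount-window repayment 12 billion kronor: reserves −12B, deposits 0.
Totals: Δreserves = −36B, Δdeposits = +59B.
Δrequired reserves = 14% × +59B = +8.26B.
Δexcess reserves = Δreserves − Δrequired = −36B − (+8.26B) = -44.26 billion.

-44.26 billion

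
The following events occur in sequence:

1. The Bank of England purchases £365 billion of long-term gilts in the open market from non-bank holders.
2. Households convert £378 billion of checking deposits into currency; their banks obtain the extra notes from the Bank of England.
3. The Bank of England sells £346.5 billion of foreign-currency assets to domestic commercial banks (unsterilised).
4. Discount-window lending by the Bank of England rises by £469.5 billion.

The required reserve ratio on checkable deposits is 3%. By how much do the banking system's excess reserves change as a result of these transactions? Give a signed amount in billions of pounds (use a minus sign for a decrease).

+£110.39 billion

Asset purchase (from non-banks) £365 billion: reserves +£365B, deposits +£365B.
Currency withdrawal £378 billion: reserves −£378B, deposits −£378B.
FX sale £346.5 billion: reserves −£346.5B, deposits 0.
Discount-window loan £469.5 billion: reserves +£469.5B, deposits 0.
Totals: Δreserves = +£110B, Δdeposits = −£13B.
Δrequired reserves = 3% × −£13B = −£0.39B.
Δexcess reserves = Δreserves − Δrequired = +£110B − (−£0.39B) = +£110.39 billion.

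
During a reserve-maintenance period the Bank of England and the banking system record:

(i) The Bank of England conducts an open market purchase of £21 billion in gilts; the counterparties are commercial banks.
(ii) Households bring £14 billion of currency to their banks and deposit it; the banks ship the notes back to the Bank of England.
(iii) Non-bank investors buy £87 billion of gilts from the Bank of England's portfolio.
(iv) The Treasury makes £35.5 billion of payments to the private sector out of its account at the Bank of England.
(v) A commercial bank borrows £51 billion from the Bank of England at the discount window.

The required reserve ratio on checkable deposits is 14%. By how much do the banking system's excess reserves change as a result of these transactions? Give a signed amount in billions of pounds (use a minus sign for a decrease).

OMO purchase (from banks) £21 billion: reserves +£21B, deposits 0.
Currency deposit £14 billion: reserves +£14B, deposits +£14B.
Asset sale (to non-banks) £87 billion: reserves −£87B, deposits −£87B.
Government spending £35.5 billion: reserves +£35.5B, deposits +£35.5B.
Discount-window loan £51 billion: reserves +£51B, deposits 0.
Totals: Δreserves = +£34.5B, Δdeposits = −£37.5B.
Δrequired reserves = 14% × −£37.5B = −£5.25B.
Δexcess reserves = Δreserves − Δrequired = +£34.5B − (−£5.25B) = +£39.75 billion.

+£39.75 billion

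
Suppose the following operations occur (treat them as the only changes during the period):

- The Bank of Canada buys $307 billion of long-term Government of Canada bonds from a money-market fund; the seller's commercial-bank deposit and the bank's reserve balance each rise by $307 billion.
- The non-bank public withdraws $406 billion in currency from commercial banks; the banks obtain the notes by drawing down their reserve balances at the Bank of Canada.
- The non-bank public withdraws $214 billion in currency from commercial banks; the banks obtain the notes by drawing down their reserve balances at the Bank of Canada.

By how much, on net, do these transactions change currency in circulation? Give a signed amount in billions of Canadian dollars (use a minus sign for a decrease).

+$620 billion

Bank of Canada balance sheet:
  Assets:      Securities +$307B
  Liabilities: Bank reserves −$313B, Currency in circulation +$620B
Commercial banking system:
  Assets:      Reserves at CB −$313B
  Liabilities: Checkable deposits −$313B
So the change in currency in circulation is +$620 billion.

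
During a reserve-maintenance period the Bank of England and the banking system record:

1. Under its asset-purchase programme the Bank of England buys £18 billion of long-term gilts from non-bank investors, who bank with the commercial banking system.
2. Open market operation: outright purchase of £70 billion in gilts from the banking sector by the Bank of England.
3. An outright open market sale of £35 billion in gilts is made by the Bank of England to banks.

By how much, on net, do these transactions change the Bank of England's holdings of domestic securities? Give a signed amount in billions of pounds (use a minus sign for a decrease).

+£53 billion

Asset purchase (from non-banks) £18 billion: securities added to the Bank of England's portfolio → +£18B.
OMO purchase (from banks) £70 billion: securities added to the Bank of England's portfolio → +£70B.
OMO sale (to banks) £35 billion: securities removed from the Bank of England's portfolio → −£35B.
Net: 18 + 70 − 35 = +£53 billion.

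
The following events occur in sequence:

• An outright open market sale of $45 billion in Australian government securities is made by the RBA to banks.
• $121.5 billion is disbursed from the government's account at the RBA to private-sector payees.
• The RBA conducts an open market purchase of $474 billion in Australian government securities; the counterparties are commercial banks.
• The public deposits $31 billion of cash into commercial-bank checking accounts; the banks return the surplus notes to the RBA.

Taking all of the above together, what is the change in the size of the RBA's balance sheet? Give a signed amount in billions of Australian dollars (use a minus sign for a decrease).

RBA balance sheet:
  Assets:      Securities +$429B
  Liabilities: Bank reserves +$581.5B, Currency in circulation −$31B, Government deposits −$121.5B
Change in total RBA assets = +$429 billion.

+$429 billion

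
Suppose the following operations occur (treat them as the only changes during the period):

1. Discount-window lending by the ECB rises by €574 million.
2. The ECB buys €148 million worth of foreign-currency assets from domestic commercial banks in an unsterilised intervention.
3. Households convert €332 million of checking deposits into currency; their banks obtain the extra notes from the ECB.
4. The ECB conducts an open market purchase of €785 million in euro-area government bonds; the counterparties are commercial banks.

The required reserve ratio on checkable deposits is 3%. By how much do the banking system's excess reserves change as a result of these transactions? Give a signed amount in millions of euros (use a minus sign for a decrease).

+€1184.96 million

Discount-window loan €574 million: reserves +€574M, deposits 0.
FX purchase €148 million: reserves +€148M, deposits 0.
Currency withdrawal €332 million: reserves −€332M, deposits −€332M.
OMO purchase (from banks) €785 million: reserves +€785M, deposits 0.
Totals: Δreserves = +€1175M, Δdeposits = −€332M.
Δrequired reserves = 3% × −€332M = −€9.96M.
Δexcess reserves = Δreserves − Δrequired = +€1175M − (−€9.96M) = +€1184.96 million.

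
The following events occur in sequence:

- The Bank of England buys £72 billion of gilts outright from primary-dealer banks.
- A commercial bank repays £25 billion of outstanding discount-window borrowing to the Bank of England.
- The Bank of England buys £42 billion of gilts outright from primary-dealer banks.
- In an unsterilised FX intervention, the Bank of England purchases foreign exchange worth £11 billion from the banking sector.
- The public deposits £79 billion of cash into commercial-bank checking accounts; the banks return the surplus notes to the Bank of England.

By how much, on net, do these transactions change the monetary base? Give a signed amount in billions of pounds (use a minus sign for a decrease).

Bank of England balance sheet:
  Assets:      Securities +£114B, Loans to banks −£25B, Foreign assets +£11B
  Liabilities: Bank reserves +£179B, Currency in circulation −£79B
Commercial banking system:
  Assets:      Reserves at CB +£179B, Securities −£114B, Foreign assets −£11B
  Liabilities: Checkable deposits +£79B, Borrowings from CB −£25B
Monetary base = currency + reserves: −£79B + (+£179B) = +£100 billion.

+£100 billion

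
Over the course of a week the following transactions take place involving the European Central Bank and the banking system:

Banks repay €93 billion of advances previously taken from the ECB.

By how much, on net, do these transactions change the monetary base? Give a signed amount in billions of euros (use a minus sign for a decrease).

-€93 billion

ECB balance sheet:
  Assets:      Loans to banks −€93B
  Liabilities: Bank reserves −€93B
Monetary base = currency + reserves: 0 + (−€93B) = -€93 billion.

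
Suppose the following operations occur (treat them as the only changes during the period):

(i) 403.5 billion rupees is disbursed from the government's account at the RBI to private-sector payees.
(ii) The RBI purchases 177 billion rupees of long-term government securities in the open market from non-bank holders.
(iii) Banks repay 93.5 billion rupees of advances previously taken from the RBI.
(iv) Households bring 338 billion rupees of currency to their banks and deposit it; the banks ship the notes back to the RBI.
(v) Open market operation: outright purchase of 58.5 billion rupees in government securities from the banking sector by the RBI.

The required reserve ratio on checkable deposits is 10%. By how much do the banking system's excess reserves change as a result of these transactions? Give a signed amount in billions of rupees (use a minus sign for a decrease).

Government spending 403.5 billion rupees: reserves +403.5B, deposits +403.5B.
Asset purchase (from non-banks) 177 billion rupees: reserves +177B, deposits +177B.
Discount-window repayment 93.5 billion rupees: reserves −93.5B, deposits 0.
Currency deposit 338 billion rupees: reserves +338B, deposits +338B.
OMO purchase (from banks) 58.5 billion rupees: reserves +58.5B, deposits 0.
Totals: Δreserves = +883.5B, Δdeposits = +918.5B.
Δrequired reserves = 10% × +918.5B = +91.85B.
Δexcess reserves = Δreserves − Δrequired = +883.5B − (+91.85B) = +791.65 billion.

+791.65 billion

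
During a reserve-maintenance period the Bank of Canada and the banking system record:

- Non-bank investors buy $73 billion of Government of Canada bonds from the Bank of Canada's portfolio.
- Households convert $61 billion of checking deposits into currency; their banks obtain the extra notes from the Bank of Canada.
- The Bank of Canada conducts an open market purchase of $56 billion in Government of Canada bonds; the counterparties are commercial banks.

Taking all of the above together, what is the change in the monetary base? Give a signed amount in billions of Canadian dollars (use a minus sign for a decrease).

Asset sale (to non-banks) $73 billion: Bank of Canada balance sheet contracts → −$73B.
Currency withdrawal $61 billion: just a shift between currency and reserves — both are base money → 0.
OMO purchase (from banks) $56 billion: Bank of Canada balance sheet expands → +$56B.
Net: −73 + 0 + 56 = -$17 billion.

-$17 billion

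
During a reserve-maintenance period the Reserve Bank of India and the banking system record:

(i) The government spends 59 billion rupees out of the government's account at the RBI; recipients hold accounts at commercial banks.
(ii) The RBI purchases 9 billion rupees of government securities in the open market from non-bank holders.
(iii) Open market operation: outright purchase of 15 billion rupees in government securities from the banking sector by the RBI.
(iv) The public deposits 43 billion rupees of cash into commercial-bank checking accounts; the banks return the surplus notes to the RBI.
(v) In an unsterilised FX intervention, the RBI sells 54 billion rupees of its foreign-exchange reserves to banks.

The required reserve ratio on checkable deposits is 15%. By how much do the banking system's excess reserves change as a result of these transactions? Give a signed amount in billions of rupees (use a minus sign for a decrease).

Government spending 59 billion rupees: reserves +59B, deposits +59B.
Asset purchase (from non-banks) 9 billion rupees: reserves +9B, deposits +9B.
OMO purchase (from banks) 15 billion rupees: reserves +15B, deposits 0.
Currency deposit 43 billion rupees: reserves +43B, deposits +43B.
FX sale 54 billion rupees: reserves −54B, deposits 0.
Totals: Δreserves = +72B, Δdeposits = +111B.
Δrequired reserves = 15% × +111B = +16.65B.
Δexcess reserves = Δreserves − Δrequired = +72B − (+16.65B) = +55.35 billion.

+55.35 billion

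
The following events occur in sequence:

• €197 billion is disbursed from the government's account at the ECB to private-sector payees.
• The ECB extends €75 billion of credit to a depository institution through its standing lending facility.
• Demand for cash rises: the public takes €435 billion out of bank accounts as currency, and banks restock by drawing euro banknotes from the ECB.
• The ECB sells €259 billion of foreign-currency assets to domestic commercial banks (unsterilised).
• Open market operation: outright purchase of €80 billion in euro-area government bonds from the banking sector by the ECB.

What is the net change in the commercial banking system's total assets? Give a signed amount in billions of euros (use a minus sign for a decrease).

-€163 billion

Government spending €197 billion: bank balance sheets expand → +€197B.
Discount-window loan €75 billion: bank balance sheets expand → +€75B.
Currency withdrawal €435 billion: bank balance sheets shrink → −€435B.
FX sale €259 billion: just an asset swap on bank balance sheets → 0.
OMO purchase (from banks) €80 billion: just an asset swap on bank balance sheets → 0.
Net: 197 + 75 − 435 + 0 + 0 = -€163 billion.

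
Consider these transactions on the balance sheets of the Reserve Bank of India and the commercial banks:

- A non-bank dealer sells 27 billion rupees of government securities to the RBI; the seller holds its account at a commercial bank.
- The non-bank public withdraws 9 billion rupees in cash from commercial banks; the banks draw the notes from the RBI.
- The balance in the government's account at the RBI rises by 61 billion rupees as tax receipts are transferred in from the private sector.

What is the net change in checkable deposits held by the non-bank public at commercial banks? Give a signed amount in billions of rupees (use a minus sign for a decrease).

-43 billion

RBI balance sheet:
  Assets:      Securities +27B
  Liabilities: Bank reserves −43B, Currency in circulation +9B, Government deposits +61B
Commercial banking system:
  Assets:      Reserves at CB −43B
  Liabilities: Checkable deposits −43B
So the change in checkable deposits held by the non-bank public at commercial banks is -43 billion.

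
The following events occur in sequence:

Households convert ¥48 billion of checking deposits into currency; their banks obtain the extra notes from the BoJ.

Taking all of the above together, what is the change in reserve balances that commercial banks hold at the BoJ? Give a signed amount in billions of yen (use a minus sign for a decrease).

BoJ balance sheet:
  Assets:      no change
  Liabilities: Bank reserves −¥48B, Currency in circulation +¥48B
Commercial banking system:
  Assets:      Reserves at CB −¥48B
  Liabilities: Checkable deposits −¥48B
So the change in reserve balances that commercial banks hold at the BoJ is -¥48 billion.

-¥48 billion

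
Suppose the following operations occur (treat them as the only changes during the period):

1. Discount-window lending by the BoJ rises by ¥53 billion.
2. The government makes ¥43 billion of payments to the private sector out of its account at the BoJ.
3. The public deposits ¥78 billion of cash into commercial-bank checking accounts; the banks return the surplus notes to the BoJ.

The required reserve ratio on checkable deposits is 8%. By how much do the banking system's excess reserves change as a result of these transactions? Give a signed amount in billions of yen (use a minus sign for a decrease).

+¥164.32 billion

Discount-window loan ¥53 billion: reserves +¥53B, deposits 0.
Government spending ¥43 billion: reserves +¥43B, deposits +¥43B.
Currency deposit ¥78 billion: reserves +¥78B, deposits +¥78B.
Totals: Δreserves = +¥174B, Δdeposits = +¥121B.
Δrequired reserves = 8% × +¥121B = +¥9.68B.
Δexcess reserves = Δreserves − Δrequired = +¥174B − (+¥9.68B) = +¥164.32 billion.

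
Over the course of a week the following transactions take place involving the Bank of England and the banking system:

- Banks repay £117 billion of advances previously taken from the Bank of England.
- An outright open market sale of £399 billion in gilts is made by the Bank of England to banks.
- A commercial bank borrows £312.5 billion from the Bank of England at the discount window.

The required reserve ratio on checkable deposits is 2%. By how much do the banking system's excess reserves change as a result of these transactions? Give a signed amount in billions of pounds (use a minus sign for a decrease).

-£203.5 billion

Discount-window repayment £117 billion: reserves −£117B, deposits 0.
OMO sale (to banks) £399 billion: reserves −£399B, deposits 0.
Discount-window loan £312.5 billion: reserves +£312.5B, deposits 0.
Totals: Δreserves = −£203.5B, Δdeposits = 0.
Δrequired reserves = 2% × 0 = 0.
Δexcess reserves = Δreserves − Δrequired = −£203.5B − (0) = -£203.5 billion.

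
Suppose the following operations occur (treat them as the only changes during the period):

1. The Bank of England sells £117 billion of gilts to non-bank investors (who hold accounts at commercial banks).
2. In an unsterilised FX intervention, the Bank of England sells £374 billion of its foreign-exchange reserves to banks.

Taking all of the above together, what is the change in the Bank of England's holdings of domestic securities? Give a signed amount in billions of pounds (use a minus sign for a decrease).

-£117 billion

Bank of England balance sheet:
  Assets:      Securities −£117B, Foreign assets −£374B
  Liabilities: Bank reserves −£491B
So the change in the Bank of England's holdings of domestic securities is -£117 billion.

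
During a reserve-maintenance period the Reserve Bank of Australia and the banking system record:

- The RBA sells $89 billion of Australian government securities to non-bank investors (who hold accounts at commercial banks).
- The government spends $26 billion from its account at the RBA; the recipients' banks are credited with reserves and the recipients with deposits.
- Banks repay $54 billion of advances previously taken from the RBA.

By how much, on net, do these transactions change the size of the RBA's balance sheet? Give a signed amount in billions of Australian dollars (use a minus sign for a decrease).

-$143 billion

Asset sale (to non-banks) $89 billion: an RBA asset is shed → −$89B.
Government spending $26 billion: only the composition of liabilities changes → 0.
Discount-window repayment $54 billion: an RBA asset is shed → −$54B.
Net: −89 + 0 − 54 = -$143 billion.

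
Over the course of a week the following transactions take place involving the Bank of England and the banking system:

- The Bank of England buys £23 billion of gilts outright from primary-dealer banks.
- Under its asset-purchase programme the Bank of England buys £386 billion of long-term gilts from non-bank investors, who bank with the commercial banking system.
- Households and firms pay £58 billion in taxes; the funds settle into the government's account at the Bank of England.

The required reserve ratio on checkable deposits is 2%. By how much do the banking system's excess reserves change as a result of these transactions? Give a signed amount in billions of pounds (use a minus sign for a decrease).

+£344.44 billion

OMO purchase (from banks) £23 billion: reserves +£23B, deposits 0.
Asset purchase (from non-banks) £386 billion: reserves +£386B, deposits +£386B.
Government account inflow £58 billion: reserves −£58B, deposits −£58B.
Totals: Δreserves = +£351B, Δdeposits = +£328B.
Δrequired reserves = 2% × +£328B = +£6.56B.
Δexcess reserves = Δreserves − Δrequired = +£351B − (+£6.56B) = +£344.44 billion.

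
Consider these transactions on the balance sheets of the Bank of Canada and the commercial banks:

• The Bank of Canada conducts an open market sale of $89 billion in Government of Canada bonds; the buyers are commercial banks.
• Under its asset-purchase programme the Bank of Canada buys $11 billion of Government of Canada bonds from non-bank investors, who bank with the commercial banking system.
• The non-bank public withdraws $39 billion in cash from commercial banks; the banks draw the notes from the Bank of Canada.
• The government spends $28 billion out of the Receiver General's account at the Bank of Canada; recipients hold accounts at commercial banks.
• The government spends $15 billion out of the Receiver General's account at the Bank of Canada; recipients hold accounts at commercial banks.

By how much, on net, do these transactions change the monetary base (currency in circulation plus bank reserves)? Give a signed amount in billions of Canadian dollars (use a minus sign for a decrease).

-$35 billion

Bank of Canada balance sheet:
  Assets:      Securities −$78B
  Liabilities: Bank reserves −$74B, Currency in circulation +$39B, Government deposits −$43B
Monetary base = currency + reserves: +$39B + (−$74B) = -$35 billion.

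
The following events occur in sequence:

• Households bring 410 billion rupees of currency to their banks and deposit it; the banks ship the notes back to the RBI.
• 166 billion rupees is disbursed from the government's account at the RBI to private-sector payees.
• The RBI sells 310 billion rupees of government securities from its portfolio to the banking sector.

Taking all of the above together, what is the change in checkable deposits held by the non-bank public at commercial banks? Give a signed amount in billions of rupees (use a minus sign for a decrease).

Currency deposit 410 billion rupees: non-bank counterparties' bank balances rise → +410B.
Government spending 166 billion rupees: non-bank counterparties' bank balances rise → +166B.
OMO sale (to banks) 310 billion rupees: the counterparty is a bank, so public deposits are unchanged → 0.
Net: 410 + 166 + 0 = +576 billion.

+576 billion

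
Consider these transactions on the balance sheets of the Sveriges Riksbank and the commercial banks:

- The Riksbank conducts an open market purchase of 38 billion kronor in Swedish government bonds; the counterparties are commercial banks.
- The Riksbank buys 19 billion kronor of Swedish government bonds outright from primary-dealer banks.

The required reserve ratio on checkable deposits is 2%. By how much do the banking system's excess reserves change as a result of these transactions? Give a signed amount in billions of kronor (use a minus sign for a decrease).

+57 billion

OMO purchase (from banks) 38 billion kronor: reserves +38B, deposits 0.
OMO purchase (from banks) 19 billion kronor: reserves +19B, deposits 0.
Totals: Δreserves = +57B, Δdeposits = 0.
Δrequired reserves = 2% × 0 = 0.
Δexcess reserves = Δreserves − Δrequired = +57B − (0) = +57 billion.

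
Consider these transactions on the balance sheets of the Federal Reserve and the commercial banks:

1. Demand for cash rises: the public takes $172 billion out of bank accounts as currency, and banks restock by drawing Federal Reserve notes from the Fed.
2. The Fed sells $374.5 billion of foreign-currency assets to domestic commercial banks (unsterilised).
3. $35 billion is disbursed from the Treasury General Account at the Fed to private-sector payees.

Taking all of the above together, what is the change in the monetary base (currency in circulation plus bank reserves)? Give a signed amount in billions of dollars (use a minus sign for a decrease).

-$339.5 billion

Fed balance sheet:
  Assets:      Foreign assets −$374.5B
  Liabilities: Bank reserves −$511.5B, Currency in circulation +$172B, Government deposits −$35B
Commercial banking system:
  Assets:      Reserves at CB −$511.5B, Foreign assets +$374.5B
  Liabilities: Checkable deposits −$137B
Monetary base = currency + reserves: +$172B + (−$511.5B) = -$339.5 billion.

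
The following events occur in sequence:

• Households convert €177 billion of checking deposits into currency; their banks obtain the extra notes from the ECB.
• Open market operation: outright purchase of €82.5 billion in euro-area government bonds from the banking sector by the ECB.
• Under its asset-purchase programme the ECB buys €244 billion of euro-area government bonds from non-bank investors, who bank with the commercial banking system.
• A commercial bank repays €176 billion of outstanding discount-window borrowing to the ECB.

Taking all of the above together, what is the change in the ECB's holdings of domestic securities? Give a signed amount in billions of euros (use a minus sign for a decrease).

+€326.5 billion

Currency withdrawal €177 billion: the ECB's securities portfolio is untouched → 0.
OMO purchase (from banks) €82.5 billion: securities added to the ECB's portfolio → +€82.5B.
Asset purchase (from non-banks) €244 billion: securities added to the ECB's portfolio → +€244B.
Discount-window repayment €176 billion: the ECB's securities portfolio is untouched → 0.
Net: 0 + 82.5 + 244 + 0 = +€326.5 billion.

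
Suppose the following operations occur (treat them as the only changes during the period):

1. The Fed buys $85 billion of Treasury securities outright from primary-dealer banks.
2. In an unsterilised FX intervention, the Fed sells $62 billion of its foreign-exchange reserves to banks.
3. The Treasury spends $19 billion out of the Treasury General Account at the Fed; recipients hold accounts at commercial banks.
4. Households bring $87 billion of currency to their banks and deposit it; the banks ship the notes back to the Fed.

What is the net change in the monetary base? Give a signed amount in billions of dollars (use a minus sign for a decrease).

OMO purchase (from banks) $85 billion: Fed balance sheet expands → +$85B.
FX sale $62 billion: Fed balance sheet contracts → −$62B.
Government spending $19 billion: a non-base liability converts back to reserves → +$19B.
Currency deposit $87 billion: just a shift between currency and reserves — both are base money → 0.
Net: 85 − 62 + 19 + 0 = +$42 billion.

+$42 billion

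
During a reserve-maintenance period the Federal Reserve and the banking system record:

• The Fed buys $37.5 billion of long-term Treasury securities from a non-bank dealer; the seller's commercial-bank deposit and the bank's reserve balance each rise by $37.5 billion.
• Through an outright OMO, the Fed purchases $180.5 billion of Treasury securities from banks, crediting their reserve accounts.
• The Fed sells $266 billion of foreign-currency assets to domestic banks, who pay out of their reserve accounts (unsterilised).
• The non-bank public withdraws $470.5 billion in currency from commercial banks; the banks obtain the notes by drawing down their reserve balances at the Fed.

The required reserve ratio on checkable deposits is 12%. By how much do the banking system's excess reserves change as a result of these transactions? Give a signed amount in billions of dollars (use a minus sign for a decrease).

-$466.54 billion

Asset purchase (from non-banks) $37.5 billion: reserves +$37.5B, deposits +$37.5B.
OMO purchase (from banks) $180.5 billion: reserves +$180.5B, deposits 0.
FX sale $266 billion: reserves −$266B, deposits 0.
Currency withdrawal $470.5 billion: reserves −$470.5B, deposits −$470.5B.
Totals: Δreserves = −$518.5B, Δdeposits = −$433B.
Δrequired reserves = 12% × −$433B = −$51.96B.
Δexcess reserves = Δreserves − Δrequired = −$518.5B − (−$51.96B) = -$466.54 billion.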